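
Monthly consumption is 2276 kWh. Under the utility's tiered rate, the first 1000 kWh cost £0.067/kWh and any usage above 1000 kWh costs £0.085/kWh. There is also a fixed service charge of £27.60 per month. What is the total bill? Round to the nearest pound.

First 1000 kWh × £0.067 = £67.00
Remaining 1276 kWh × £0.085 = £108.46
Energy charge = £175.46; + service £27.60 = £203.06 ≈ £203

£203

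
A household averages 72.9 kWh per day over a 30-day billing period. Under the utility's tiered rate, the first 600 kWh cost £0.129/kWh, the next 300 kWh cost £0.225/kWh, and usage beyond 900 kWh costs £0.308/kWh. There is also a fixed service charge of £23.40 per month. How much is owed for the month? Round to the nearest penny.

Usage = 72.9 kWh/day × 30 days = 2187 kWh
First 600 kWh × £0.129 = £77.40
Next 300 kWh × £0.225 = £67.50
Remaining 1287 kWh × £0.308 = £396.40
Energy charge = £541.30; + service £23.40 = £564.70

£564.70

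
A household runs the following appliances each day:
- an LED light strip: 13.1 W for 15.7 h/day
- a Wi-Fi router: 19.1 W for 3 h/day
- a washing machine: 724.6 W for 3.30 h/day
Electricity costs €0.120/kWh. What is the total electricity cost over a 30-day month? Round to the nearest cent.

€9.55

LED light strip: 13.1 W × 15.7 h × 30 d = 6,170 Wh = 6.17 kWh
Wi-Fi router: 19.1 W × 3 h × 30 d = 1,719 Wh = 1.719 kWh
washing machine: 724.6 W × 3.30 h × 30 d = 71,735 Wh = 71.74 kWh
Total energy = 6.17 + 1.719 + 71.74 = 79.62 kWh
Cost = 79.62 kWh × €0.120 = €9.55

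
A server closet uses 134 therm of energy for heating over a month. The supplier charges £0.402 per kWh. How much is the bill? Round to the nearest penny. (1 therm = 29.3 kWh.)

£1578.33

134 therm × (29.3 kWh/therm) = 3,926 kWh
Cost = 3,926 kWh × £0.402/kWh = £1,578.33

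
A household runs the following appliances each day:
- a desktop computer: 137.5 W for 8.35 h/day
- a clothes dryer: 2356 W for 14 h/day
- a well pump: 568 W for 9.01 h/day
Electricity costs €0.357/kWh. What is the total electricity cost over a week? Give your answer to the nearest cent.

desktop computer: 137.5 W × 8.35 h × 7 d = 8,037 Wh = 8.037 kWh
clothes dryer: 2356 W × 14 h × 7 d = 230,888 Wh = 230.9 kWh
well pump: 568 W × 9.01 h × 7 d = 35,824 Wh = 35.82 kWh
Total energy = 8.037 + 230.9 + 35.82 = 274.7 kWh
Cost = 274.7 kWh × €0.357 = €98.09

€98.09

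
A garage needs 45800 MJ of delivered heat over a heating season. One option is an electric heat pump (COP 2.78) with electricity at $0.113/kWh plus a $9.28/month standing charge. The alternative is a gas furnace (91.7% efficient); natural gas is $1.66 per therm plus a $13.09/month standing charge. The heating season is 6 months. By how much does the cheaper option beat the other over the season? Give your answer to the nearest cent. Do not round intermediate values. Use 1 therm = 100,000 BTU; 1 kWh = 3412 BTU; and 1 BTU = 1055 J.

$291.56

Heat load = 45800 MJ = 45,800,000,000 J / 1055 = 43,412,322 BTU
Gas: input = 43,412,322 / 0.917 = 47,341,682 BTU = 473.4 therm → 473.4 × $1.66 = $785.87; + 6 × $13.09 standing = $864.41
Heat pump: 43,412,322 BTU / 3412 = 12,720 kWh heat; / 2.78 = 4,577 kWh in → × $0.113 = $517.18; + 6 × $9.28 standing = $572.86
Difference = |$864.41 − $572.86| = $291.56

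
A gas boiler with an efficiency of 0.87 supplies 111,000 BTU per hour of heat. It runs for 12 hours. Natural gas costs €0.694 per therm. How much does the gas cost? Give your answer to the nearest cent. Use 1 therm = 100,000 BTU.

€10.63

Heat delivered = 111,000 BTU/h × 12 h = 1,332,000 BTU
Gas input = 1,332,000 / 0.87 = 1,531,034 BTU
= 1,531,034 / 100,000 = 15.31 therm
Cost = 15.31 × €0.694/therm = €10.63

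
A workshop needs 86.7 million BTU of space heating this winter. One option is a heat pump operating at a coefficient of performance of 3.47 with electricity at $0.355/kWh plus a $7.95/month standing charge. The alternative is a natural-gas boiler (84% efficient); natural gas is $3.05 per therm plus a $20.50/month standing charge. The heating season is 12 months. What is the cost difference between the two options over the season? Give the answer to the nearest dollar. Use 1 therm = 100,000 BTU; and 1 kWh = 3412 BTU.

$699

Heat load = 86.7 × 10⁶ BTU = 86,700,000 BTU
Gas: input = 86,700,000 / 0.84 = 103,214,286 BTU = 1,032 therm → 1,032 × $3.05 = $3,148.04; + 12 × $20.50 standing = $3,394.04
Heat pump: 86,700,000 BTU / 3412 = 25,410 kWh heat; / 3.47 = 7,323 kWh in → × $0.355 = $2,599.61; + 12 × $7.95 standing = $2,695.01
Difference = |$3,394.04 − $2,695.01| = $699.02 ≈ $699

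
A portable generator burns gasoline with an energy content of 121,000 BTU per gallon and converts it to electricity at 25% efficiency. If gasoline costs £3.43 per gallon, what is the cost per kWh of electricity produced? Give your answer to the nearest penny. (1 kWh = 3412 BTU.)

£0.39

Electrical output per gallon = 121,000 BTU × 0.25 / 3412 BTU/kWh = 8.866 kWh
Cost per kWh = £3.43 / 8.866 kWh = £0.387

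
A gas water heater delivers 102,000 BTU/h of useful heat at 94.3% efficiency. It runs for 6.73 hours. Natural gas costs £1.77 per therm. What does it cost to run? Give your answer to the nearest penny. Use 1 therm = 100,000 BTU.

£12.88

Heat delivered = 102,000 BTU/h × 6.73 h = 686,460 BTU
Gas input = 686,460 / 0.943 = 727,953 BTU
= 727,953 / 100,000 = 7.28 therm
Cost = 7.28 × £1.77/therm = £12.88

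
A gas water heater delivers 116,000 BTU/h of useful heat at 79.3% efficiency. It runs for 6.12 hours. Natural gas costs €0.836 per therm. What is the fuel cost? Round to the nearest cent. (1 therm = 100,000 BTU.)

€7.48

Heat delivered = 116,000 BTU/h × 6.12 h = 709,920 BTU
Gas input = 709,920 / 0.793 = 895,233 BTU
= 895,233 / 100,000 = 8.952 therm
Cost = 8.952 × €0.836/therm = €7.48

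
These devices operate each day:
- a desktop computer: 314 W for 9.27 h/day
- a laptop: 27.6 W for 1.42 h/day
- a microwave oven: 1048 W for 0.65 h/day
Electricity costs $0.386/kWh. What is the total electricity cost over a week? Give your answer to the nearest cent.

desktop computer: 314 W × 9.27 h × 7 d = 20,375 Wh = 20.38 kWh
laptop: 27.6 W × 1.42 h × 7 d = 274 Wh = 0.2743 kWh
microwave oven: 1048 W × 0.65 h × 7 d = 4,768 Wh = 4.768 kWh
Total energy = 20.38 + 0.2743 + 4.768 = 25.42 kWh
Cost = 25.42 kWh × $0.386 = $9.81

$9.81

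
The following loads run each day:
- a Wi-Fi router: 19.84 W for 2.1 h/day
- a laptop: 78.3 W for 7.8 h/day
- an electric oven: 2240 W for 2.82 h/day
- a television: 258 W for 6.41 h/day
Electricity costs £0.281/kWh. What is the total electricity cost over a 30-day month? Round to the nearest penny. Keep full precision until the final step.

£72.69

Wi-Fi router: 19.84 W × 2.1 h × 30 d = 1,250 Wh = 1.25 kWh
laptop: 78.3 W × 7.8 h × 30 d = 18,322 Wh = 18.32 kWh
electric oven: 2240 W × 2.82 h × 30 d = 189,504 Wh = 189.5 kWh
television: 258 W × 6.41 h × 30 d = 49,613 Wh = 49.61 kWh
Total energy = 1.25 + 18.32 + 189.5 + 49.61 = 258.7 kWh
Cost = 258.7 kWh × £0.281 = £72.69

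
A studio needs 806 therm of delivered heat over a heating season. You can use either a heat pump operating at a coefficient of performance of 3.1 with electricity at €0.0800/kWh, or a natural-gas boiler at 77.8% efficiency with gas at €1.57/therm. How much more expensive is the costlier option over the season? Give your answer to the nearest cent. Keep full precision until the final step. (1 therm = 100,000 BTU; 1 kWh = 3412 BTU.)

€1016.89

Heat load = 806 therm × 100,000 = 80,600,000 BTU
Gas: input = 80,600,000 / 0.778 = 103,598,972 BTU = 1,036 therm → 1,036 × €1.57 = €1,626.50
Heat pump: 80,600,000 BTU / 3412 = 23,620 kWh heat; / 3.1 = 7,620 kWh in → × €0.0800 = €609.61
Difference = |€1,626.50 − €609.61| = €1,016.89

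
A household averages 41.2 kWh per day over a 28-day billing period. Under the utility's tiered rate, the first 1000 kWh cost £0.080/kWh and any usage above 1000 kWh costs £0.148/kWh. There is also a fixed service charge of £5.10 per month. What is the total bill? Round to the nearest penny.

£107.83

Usage = 41.2 kWh/day × 28 days = 1153.6 kWh
First 1000 kWh × £0.080 = £80.00
Remaining 153.6 kWh × £0.148 = £22.73
Energy charge = £102.73; + service £5.10 = £107.83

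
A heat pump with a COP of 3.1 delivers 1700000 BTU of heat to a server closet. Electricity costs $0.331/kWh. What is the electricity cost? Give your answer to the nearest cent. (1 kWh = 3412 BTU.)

$53.20

Heat delivered = 1,700,000 BTU / 3412 = 498.2 kWh
Electrical input = 498.2 kWh / 3.1 = 160.7 kWh
Cost = 160.7 × $0.331/kWh = $53.20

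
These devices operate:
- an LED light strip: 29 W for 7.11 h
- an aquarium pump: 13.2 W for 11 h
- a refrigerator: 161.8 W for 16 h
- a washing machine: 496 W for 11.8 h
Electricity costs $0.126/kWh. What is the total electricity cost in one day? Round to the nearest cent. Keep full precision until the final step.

LED light strip: 29 W × 7.11 h = 206 Wh = 0.2062 kWh
aquarium pump: 13.2 W × 11 h = 145 Wh = 0.1452 kWh
refrigerator: 161.8 W × 16 h = 2,589 Wh = 2.589 kWh
washing machine: 496 W × 11.8 h = 5,853 Wh = 5.853 kWh
Total energy = 0.2062 + 0.1452 + 2.589 + 5.853 = 8.793 kWh
Cost = 8.793 kWh × $0.126 = $1.11

$1.11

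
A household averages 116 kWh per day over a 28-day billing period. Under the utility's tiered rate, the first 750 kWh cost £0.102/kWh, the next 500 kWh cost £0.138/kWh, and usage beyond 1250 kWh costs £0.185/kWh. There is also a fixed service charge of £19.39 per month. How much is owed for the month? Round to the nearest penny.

Usage = 116 kWh/day × 28 days = 3248 kWh
First 750 kWh × £0.102 = £76.50
Next 500 kWh × £0.138 = £69.00
Remaining 1998 kWh × £0.185 = £369.63
Energy charge = £515.13; + service £19.39 = £534.52

£534.52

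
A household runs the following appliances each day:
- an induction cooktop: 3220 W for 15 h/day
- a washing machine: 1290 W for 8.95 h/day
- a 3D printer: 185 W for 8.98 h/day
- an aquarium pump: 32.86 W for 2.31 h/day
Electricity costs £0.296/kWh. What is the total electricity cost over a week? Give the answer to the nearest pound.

£128

induction cooktop: 3220 W × 15 h × 7 d = 338,100 Wh = 338.1 kWh
washing machine: 1290 W × 8.95 h × 7 d = 80,818 Wh = 80.82 kWh
3D printer: 185 W × 8.98 h × 7 d = 11,629 Wh = 11.63 kWh
aquarium pump: 32.86 W × 2.31 h × 7 d = 531 Wh = 0.5313 kWh
Total energy = 338.1 + 80.82 + 11.63 + 0.5313 = 431.1 kWh
Cost = 431.1 kWh × £0.296 = £127.60 ≈ £128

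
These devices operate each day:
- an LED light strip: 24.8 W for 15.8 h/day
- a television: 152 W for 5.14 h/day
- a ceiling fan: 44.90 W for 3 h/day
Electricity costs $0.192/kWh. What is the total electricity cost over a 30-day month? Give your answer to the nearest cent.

$7.53

LED light strip: 24.8 W × 15.8 h × 30 d = 11,755 Wh = 11.76 kWh
television: 152 W × 5.14 h × 30 d = 23,438 Wh = 23.44 kWh
ceiling fan: 44.90 W × 3 h × 30 d = 4,041 Wh = 4.041 kWh
Total energy = 11.76 + 23.44 + 4.041 = 39.23 kWh
Cost = 39.23 kWh × $0.192 = $7.53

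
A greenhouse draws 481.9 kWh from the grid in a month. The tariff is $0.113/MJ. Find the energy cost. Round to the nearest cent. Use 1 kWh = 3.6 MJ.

$196.04

481.9 kWh × (3.6 MJ/kWh) = 1,735 MJ
Cost = 1,735 MJ × $0.113/MJ = $196.04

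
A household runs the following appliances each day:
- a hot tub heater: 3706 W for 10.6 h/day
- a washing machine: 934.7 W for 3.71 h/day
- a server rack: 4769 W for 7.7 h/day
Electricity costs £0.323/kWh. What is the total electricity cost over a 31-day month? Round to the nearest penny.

hot tub heater: 3706 W × 10.6 h × 31 d = 1,217,792 Wh = 1,218 kWh
washing machine: 934.7 W × 3.71 h × 31 d = 107,500 Wh = 107.5 kWh
server rack: 4769 W × 7.7 h × 31 d = 1,138,360 Wh = 1,138 kWh
Total energy = 1,218 + 107.5 + 1,138 = 2,464 kWh
Cost = 2,464 kWh × £0.323 = £795.76

£795.76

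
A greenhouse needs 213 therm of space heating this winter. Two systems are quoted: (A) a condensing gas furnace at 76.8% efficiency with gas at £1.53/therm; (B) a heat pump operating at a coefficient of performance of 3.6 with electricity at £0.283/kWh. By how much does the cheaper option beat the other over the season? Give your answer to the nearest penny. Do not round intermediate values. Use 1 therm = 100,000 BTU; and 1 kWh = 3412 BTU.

Heat load = 213 therm × 100,000 = 21,300,000 BTU
Gas: input = 21,300,000 / 0.768 = 27,734,375 BTU = 277.3 therm → 277.3 × £1.53 = £424.34
Heat pump: 21,300,000 BTU / 3412 = 6,243 kWh heat; / 3.6 = 1,734 kWh in → × £0.283 = £490.74
Difference = |£424.34 − £490.74| = £66.41

£66.41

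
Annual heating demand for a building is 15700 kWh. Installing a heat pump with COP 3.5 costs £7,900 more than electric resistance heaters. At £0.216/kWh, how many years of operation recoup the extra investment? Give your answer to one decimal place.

3.3 years

Resistance: 15700 kWh × £0.216 = £3,391.20/yr
Heat pump: 15700 / 3.5 = 4486 kWh in → × £0.216 = £968.91/yr
Annual savings = £2,422.29
Payback = £7,900 / £2,422.29 = 3.26 years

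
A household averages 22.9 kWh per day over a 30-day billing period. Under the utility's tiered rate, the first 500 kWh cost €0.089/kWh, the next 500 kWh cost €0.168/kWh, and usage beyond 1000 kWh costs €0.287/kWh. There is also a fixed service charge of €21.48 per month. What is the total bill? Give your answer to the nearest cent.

Usage = 22.9 kWh/day × 30 days = 687 kWh
First 500 kWh × €0.089 = €44.50
Next 187 kWh × €0.168 = €31.42
Remaining tier: 0 kWh (not reached)
Energy charge = €75.92; + service €21.48 = €97.40

€97.40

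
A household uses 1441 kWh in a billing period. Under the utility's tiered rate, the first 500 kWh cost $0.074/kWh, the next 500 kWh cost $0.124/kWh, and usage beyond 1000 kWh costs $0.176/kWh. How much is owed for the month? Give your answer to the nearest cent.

$176.62

First 500 kWh × $0.074 = $37.00
Next 500 kWh × $0.124 = $62.00
Remaining 441 kWh × $0.176 = $77.62
Total = $176.62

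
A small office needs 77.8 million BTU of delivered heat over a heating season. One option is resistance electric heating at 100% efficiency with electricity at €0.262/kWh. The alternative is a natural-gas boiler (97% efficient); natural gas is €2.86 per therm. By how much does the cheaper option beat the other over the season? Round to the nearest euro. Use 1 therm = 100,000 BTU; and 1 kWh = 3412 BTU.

€3680

Heat load = 77.8 × 10⁶ BTU = 77,800,000 BTU
Gas: input = 77,800,000 / 0.97 = 80,206,186 BTU = 802.1 therm → 802.1 × €2.86 = €2,293.90
Electric: 77,800,000 BTU / 3412 = 22,800 kWh → × €0.262 = €5,974.09
Difference = |€2,293.90 − €5,974.09| = €3,680.19 ≈ €3680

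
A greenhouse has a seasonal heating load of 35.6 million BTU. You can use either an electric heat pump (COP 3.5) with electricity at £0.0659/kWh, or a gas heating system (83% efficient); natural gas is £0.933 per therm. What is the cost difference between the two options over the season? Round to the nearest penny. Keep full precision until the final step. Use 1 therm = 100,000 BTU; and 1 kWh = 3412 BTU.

£203.73

Heat load = 35.6 × 10⁶ BTU = 35,600,000 BTU
Gas: input = 35,600,000 / 0.830 = 42,891,566 BTU = 428.9 therm → 428.9 × £0.933 = £400.18
Heat pump: 35,600,000 BTU / 3412 = 10,430 kWh heat; / 3.5 = 2,981 kWh in → × £0.0659 = £196.45
Difference = |£400.18 − £196.45| = £203.73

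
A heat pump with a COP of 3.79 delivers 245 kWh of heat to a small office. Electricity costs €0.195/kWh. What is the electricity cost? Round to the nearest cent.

€12.61

Electrical input = 245 kWh / 3.79 = 64.64 kWh
Cost = 64.64 × €0.195/kWh = €12.61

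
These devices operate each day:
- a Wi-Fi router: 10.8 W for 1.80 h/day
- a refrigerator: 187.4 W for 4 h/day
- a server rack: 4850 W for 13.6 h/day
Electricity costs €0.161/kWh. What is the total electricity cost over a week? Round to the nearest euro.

€75

Wi-Fi router: 10.8 W × 1.80 h × 7 d = 136 Wh = 0.1361 kWh
refrigerator: 187.4 W × 4 h × 7 d = 5,247 Wh = 5.247 kWh
server rack: 4850 W × 13.6 h × 7 d = 461,720 Wh = 461.7 kWh
Total energy = 0.1361 + 5.247 + 461.7 = 467.1 kWh
Cost = 467.1 kWh × €0.161 = €75.20 ≈ €75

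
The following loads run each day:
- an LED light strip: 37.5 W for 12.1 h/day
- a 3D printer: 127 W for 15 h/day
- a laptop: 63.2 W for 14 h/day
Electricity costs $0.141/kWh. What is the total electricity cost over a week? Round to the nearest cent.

$3.20

LED light strip: 37.5 W × 12.1 h × 7 d = 3,176 Wh = 3.176 kWh
3D printer: 127 W × 15 h × 7 d = 13,335 Wh = 13.34 kWh
laptop: 63.2 W × 14 h × 7 d = 6,194 Wh = 6.194 kWh
Total energy = 3.176 + 13.34 + 6.194 = 22.7 kWh
Cost = 22.7 kWh × $0.141 = $3.20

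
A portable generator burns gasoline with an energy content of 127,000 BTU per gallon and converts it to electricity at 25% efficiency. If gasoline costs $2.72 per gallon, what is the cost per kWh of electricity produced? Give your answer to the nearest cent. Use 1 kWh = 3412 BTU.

Electrical output per gallon = 127,000 BTU × 0.25 / 3412 BTU/kWh = 9.305 kWh
Cost per kWh = $2.72 / 9.305 kWh = $0.292

$0.29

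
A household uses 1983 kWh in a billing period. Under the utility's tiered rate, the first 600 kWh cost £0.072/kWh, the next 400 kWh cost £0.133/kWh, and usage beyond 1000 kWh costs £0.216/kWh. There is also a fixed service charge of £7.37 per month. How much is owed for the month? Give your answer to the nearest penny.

First 600 kWh × £0.072 = £43.20
Next 400 kWh × £0.133 = £53.20
Remaining 983 kWh × £0.216 = £212.33
Energy charge = £308.73; + service £7.37 = £316.10

£316.10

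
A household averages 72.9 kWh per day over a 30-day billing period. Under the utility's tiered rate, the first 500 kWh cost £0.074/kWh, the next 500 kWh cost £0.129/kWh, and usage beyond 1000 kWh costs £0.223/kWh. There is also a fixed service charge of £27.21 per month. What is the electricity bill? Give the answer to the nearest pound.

£393

Usage = 72.9 kWh/day × 30 days = 2187 kWh
First 500 kWh × £0.074 = £37.00
Next 500 kWh × £0.129 = £64.50
Remaining 1187 kWh × £0.223 = £264.70
Energy charge = £366.20; + service £27.21 = £393.41 ≈ £393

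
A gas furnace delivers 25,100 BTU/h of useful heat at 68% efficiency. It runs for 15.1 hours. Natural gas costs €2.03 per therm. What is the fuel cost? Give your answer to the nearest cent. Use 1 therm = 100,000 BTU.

€11.31

Heat delivered = 25,100 BTU/h × 15.1 h = 379,010 BTU
Gas input = 379,010 / 0.68 = 557,368 BTU
= 557,368 / 100,000 = 5.574 therm
Cost = 5.574 × €2.03/therm = €11.31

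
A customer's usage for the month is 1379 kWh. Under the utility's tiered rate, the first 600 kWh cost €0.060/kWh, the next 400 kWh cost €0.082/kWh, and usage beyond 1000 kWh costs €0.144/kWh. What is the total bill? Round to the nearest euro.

First 600 kWh × €0.060 = €36.00
Next 400 kWh × €0.082 = €32.80
Remaining 379 kWh × €0.144 = €54.58
Total = €123.38 ≈ €123

€123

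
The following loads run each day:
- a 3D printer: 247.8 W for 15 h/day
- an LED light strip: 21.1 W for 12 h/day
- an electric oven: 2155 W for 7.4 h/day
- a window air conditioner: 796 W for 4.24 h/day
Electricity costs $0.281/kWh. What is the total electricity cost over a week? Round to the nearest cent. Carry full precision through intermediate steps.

3D printer: 247.8 W × 15 h × 7 d = 26,019 Wh = 26.02 kWh
LED light strip: 21.1 W × 12 h × 7 d = 1,772 Wh = 1.772 kWh
electric oven: 2155 W × 7.4 h × 7 d = 111,629 Wh = 111.6 kWh
window air conditioner: 796 W × 4.24 h × 7 d = 23,625 Wh = 23.63 kWh
Total energy = 26.02 + 1.772 + 111.6 + 23.63 = 163 kWh
Cost = 163 kWh × $0.281 = $45.82

$45.82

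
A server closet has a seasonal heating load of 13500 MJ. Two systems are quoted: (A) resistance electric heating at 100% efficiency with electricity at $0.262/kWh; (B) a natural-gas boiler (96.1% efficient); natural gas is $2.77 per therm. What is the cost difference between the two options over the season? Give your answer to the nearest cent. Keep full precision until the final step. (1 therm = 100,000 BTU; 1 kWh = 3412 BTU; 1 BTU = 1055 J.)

Heat load = 13500 MJ = 13,500,000,000 J / 1055 = 12,796,209 BTU
Gas: input = 12,796,209 / 0.961 = 13,315,514 BTU = 133.2 therm → 133.2 × $2.77 = $368.84
Electric: 12,796,209 BTU / 3412 = 3,750 kWh → × $0.262 = $982.59
Difference = |$368.84 − $982.59| = $613.75

$613.75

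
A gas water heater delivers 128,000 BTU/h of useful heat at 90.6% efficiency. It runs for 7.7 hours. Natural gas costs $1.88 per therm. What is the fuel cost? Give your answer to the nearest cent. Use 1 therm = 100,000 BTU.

$20.45

Heat delivered = 128,000 BTU/h × 7.7 h = 985,600 BTU
Gas input = 985,600 / 0.906 = 1,087,859 BTU
= 1,087,859 / 100,000 = 10.88 therm
Cost = 10.88 × $1.88/therm = $20.45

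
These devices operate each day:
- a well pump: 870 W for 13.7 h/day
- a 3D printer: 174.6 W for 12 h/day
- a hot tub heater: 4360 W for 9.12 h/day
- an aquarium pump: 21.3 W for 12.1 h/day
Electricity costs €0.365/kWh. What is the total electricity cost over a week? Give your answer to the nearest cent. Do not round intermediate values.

well pump: 870 W × 13.7 h × 7 d = 83,433 Wh = 83.43 kWh
3D printer: 174.6 W × 12 h × 7 d = 14,666 Wh = 14.67 kWh
hot tub heater: 4360 W × 9.12 h × 7 d = 278,342 Wh = 278.3 kWh
aquarium pump: 21.3 W × 12.1 h × 7 d = 1,804 Wh = 1.804 kWh
Total energy = 83.43 + 14.67 + 278.3 + 1.804 = 378.2 kWh
Cost = 378.2 kWh × €0.365 = €138.06

€138.06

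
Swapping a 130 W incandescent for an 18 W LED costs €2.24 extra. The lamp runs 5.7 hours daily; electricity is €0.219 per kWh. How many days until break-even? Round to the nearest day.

Power saved = 130 − 18 = 112 W
Daily energy saved = 112 W × 5.7 h = 638.4 Wh = 0.6384 kWh
Daily savings = 0.6384 × €0.219 = €0.1398
Payback = €2.24 / €0.1398 per day = 16.02 days

16 days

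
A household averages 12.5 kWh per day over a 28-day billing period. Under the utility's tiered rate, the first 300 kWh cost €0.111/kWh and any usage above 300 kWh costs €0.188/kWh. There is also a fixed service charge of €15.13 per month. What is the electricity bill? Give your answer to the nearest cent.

Usage = 12.5 kWh/day × 28 days = 350 kWh
First 300 kWh × €0.111 = €33.30
Remaining 50 kWh × €0.188 = €9.40
Energy charge = €42.70; + service €15.13 = €57.83

€57.83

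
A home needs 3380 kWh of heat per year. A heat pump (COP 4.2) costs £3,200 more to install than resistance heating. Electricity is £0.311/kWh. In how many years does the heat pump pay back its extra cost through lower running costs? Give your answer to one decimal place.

Resistance: 3380 kWh × £0.311 = £1,051.18/yr
Heat pump: 3380 / 4.2 = 804.8 kWh in → × £0.311 = £250.28/yr
Annual savings = £800.90
Payback = £3,200 / £800.90 = 4 years

4.0 years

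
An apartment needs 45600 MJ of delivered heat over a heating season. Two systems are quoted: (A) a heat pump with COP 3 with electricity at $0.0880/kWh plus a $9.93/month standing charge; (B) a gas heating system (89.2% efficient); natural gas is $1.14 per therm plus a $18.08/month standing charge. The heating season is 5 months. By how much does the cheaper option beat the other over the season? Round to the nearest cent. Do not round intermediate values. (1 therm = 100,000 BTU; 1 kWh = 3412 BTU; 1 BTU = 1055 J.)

Heat load = 45600 MJ = 45,600,000,000 J / 1055 = 43,222,749 BTU
Gas: input = 43,222,749 / 0.892 = 48,455,996 BTU = 484.6 therm → 484.6 × $1.14 = $552.40; + 5 × $18.08 standing = $642.80
Heat pump: 43,222,749 BTU / 3412 = 12,670 kWh heat; / 3 = 4,223 kWh in → × $0.0880 = $371.59; + 5 × $9.93 standing = $421.24
Difference = |$642.80 − $421.24| = $221.56

$221.56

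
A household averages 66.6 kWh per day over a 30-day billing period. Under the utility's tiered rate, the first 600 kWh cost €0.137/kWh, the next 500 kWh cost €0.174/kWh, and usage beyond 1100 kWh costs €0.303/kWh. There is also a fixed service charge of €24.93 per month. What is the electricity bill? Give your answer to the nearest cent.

Usage = 66.6 kWh/day × 30 days = 1998 kWh
First 600 kWh × €0.137 = €82.20
Next 500 kWh × €0.174 = €87.00
Remaining 898 kWh × €0.303 = €272.09
Energy charge = €441.29; + service €24.93 = €466.22

€466.22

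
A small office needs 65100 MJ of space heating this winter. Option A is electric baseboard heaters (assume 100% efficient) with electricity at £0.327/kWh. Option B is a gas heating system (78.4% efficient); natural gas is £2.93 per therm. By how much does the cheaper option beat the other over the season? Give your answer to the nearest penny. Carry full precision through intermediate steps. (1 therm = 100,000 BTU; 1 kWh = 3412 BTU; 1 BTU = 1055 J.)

£3607.70

Heat load = 65100 MJ = 65,100,000,000 J / 1055 = 61,706,161 BTU
Gas: input = 61,706,161 / 0.784 = 78,706,838 BTU = 787.1 therm → 787.1 × £2.93 = £2,306.11
Electric: 61,706,161 BTU / 3412 = 18,090 kWh → × £0.327 = £5,913.81
Difference = |£2,306.11 − £5,913.81| = £3,607.70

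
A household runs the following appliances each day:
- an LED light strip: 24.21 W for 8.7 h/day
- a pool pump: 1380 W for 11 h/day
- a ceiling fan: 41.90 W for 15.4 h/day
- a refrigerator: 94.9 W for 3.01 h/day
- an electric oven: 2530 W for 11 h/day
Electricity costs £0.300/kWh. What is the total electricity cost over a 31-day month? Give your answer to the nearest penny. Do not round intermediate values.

£410.61

LED light strip: 24.21 W × 8.7 h × 31 d = 6,529 Wh = 6.529 kWh
pool pump: 1380 W × 11 h × 31 d = 470,580 Wh = 470.6 kWh
ceiling fan: 41.90 W × 15.4 h × 31 d = 20,003 Wh = 20 kWh
refrigerator: 94.9 W × 3.01 h × 31 d = 8,855 Wh = 8.855 kWh
electric oven: 2530 W × 11 h × 31 d = 862,730 Wh = 862.7 kWh
Total energy = 6.529 + 470.6 + 20 + 8.855 + 862.7 = 1,369 kWh
Cost = 1,369 kWh × £0.300 = £410.61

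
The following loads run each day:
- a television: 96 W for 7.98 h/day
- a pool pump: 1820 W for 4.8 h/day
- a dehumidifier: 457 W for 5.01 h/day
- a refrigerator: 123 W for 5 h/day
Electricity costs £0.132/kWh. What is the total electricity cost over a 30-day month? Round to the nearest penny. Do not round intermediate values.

£49.13

television: 96 W × 7.98 h × 30 d = 22,982 Wh = 22.98 kWh
pool pump: 1820 W × 4.8 h × 30 d = 262,080 Wh = 262.1 kWh
dehumidifier: 457 W × 5.01 h × 30 d = 68,687 Wh = 68.69 kWh
refrigerator: 123 W × 5 h × 30 d = 18,450 Wh = 18.45 kWh
Total energy = 22.98 + 262.1 + 68.69 + 18.45 = 372.2 kWh
Cost = 372.2 kWh × £0.132 = £49.13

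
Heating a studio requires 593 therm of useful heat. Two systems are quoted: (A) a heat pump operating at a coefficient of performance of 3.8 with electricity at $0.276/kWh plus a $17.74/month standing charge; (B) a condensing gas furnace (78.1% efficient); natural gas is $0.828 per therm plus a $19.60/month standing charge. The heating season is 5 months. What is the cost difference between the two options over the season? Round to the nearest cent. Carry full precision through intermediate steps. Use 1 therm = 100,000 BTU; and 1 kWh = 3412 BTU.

$624.34

Heat load = 593 therm × 100,000 = 59,300,000 BTU
Gas: input = 59,300,000 / 0.781 = 75,928,297 BTU = 759.3 therm → 759.3 × $0.828 = $628.69; + 5 × $19.60 standing = $726.69
Heat pump: 59,300,000 BTU / 3412 = 17,380 kWh heat; / 3.8 = 4,574 kWh in → × $0.276 = $1,262.32; + 5 × $17.74 standing = $1,351.02
Difference = |$726.69 − $1,351.02| = $624.34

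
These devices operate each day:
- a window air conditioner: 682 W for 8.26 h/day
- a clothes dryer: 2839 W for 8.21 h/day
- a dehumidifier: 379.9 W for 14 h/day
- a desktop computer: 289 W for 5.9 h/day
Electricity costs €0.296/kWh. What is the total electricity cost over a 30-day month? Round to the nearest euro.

€319

window air conditioner: 682 W × 8.26 h × 30 d = 169,000 Wh = 169 kWh
clothes dryer: 2839 W × 8.21 h × 30 d = 699,246 Wh = 699.2 kWh
dehumidifier: 379.9 W × 14 h × 30 d = 159,558 Wh = 159.6 kWh
desktop computer: 289 W × 5.9 h × 30 d = 51,153 Wh = 51.15 kWh
Total energy = 169 + 699.2 + 159.6 + 51.15 = 1,079 kWh
Cost = 1,079 kWh × €0.296 = €319.37 ≈ €319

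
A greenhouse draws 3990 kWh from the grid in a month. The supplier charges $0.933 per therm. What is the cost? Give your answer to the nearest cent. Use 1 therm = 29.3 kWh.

$127.05

3990 kWh × (0.03413 therm/kWh) = 136.2 therm
Cost = 136.2 therm × $0.933/therm = $127.05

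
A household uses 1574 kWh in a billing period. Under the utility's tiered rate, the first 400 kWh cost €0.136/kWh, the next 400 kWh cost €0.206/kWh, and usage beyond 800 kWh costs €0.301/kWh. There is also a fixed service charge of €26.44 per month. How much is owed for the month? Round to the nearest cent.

First 400 kWh × €0.136 = €54.40
Next 400 kWh × €0.206 = €82.40
Remaining 774 kWh × €0.301 = €232.97
Energy charge = €369.77; + service €26.44 = €396.21

€396.21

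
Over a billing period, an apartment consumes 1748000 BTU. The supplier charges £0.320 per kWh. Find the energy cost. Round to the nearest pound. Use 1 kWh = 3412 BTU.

1748000 BTU × (0.00029308 kWh/BTU) = 512.3 kWh
Cost = 512.3 kWh × £0.320/kWh = £163.94 ≈ £164

£164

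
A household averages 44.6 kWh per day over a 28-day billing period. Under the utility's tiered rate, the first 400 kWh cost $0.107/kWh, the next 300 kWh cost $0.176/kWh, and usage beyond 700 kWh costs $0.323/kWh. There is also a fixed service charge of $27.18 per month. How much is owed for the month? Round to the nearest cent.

Usage = 44.6 kWh/day × 28 days = 1248.8 kWh
First 400 kWh × $0.107 = $42.80
Next 300 kWh × $0.176 = $52.80
Remaining 548.8 kWh × $0.323 = $177.26
Energy charge = $272.86; + service $27.18 = $300.04

$300.04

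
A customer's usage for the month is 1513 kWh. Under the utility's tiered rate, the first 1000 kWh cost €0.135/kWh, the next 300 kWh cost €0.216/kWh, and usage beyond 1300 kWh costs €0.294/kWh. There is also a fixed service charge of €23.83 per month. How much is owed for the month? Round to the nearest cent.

€286.25

First 1000 kWh × €0.135 = €135.00
Next 300 kWh × €0.216 = €64.80
Remaining 213 kWh × €0.294 = €62.62
Energy charge = €262.42; + service €23.83 = €286.25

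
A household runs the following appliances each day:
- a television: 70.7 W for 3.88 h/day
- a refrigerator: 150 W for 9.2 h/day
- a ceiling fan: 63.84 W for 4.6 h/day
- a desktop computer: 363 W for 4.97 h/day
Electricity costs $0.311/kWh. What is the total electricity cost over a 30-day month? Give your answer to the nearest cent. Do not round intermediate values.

$35.01

television: 70.7 W × 3.88 h × 30 d = 8,229 Wh = 8.229 kWh
refrigerator: 150 W × 9.2 h × 30 d = 41,400 Wh = 41.4 kWh
ceiling fan: 63.84 W × 4.6 h × 30 d = 8,810 Wh = 8.81 kWh
desktop computer: 363 W × 4.97 h × 30 d = 54,123 Wh = 54.12 kWh
Total energy = 8.229 + 41.4 + 8.81 + 54.12 = 112.6 kWh
Cost = 112.6 kWh × $0.311 = $35.01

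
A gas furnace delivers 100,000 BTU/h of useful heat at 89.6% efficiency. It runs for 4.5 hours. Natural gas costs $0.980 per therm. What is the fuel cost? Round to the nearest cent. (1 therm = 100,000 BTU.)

Heat delivered = 100,000 BTU/h × 4.5 h = 450,000 BTU
Gas input = 450,000 / 0.896 = 502,232 BTU
= 502,232 / 100,000 = 5.022 therm
Cost = 5.022 × $0.980/therm = $4.92

$4.92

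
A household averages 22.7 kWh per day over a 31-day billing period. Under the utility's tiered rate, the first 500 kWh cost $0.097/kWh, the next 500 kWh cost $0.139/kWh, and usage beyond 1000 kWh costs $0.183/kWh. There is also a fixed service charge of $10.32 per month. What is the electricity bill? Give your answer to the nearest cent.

Usage = 22.7 kWh/day × 31 days = 703.7 kWh
First 500 kWh × $0.097 = $48.50
Next 203.7 kWh × $0.139 = $28.31
Remaining tier: 0 kWh (not reached)
Energy charge = $76.81; + service $10.32 = $87.13

$87.13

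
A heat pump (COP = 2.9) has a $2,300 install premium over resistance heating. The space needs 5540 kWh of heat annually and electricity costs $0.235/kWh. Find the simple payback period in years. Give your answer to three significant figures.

2.70 years

Resistance: 5540 kWh × $0.235 = $1,301.90/yr
Heat pump: 5540 / 2.9 = 1910 kWh in → × $0.235 = $448.93/yr
Annual savings = $852.97
Payback = $2,300 / $852.97 = 2.7 years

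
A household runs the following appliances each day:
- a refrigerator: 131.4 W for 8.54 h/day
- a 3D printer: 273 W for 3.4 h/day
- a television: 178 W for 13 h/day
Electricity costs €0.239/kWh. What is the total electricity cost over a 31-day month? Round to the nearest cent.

€32.34

refrigerator: 131.4 W × 8.54 h × 31 d = 34,787 Wh = 34.79 kWh
3D printer: 273 W × 3.4 h × 31 d = 28,774 Wh = 28.77 kWh
television: 178 W × 13 h × 31 d = 71,734 Wh = 71.73 kWh
Total energy = 34.79 + 28.77 + 71.73 = 135.3 kWh
Cost = 135.3 kWh × €0.239 = €32.34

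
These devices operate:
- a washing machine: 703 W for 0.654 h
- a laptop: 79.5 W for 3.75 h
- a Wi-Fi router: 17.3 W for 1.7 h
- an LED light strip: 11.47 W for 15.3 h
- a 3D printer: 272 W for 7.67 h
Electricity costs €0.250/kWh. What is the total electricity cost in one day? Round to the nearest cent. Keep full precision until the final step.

washing machine: 703 W × 0.654 h = 460 Wh = 0.4598 kWh
laptop: 79.5 W × 3.75 h = 298 Wh = 0.2981 kWh
Wi-Fi router: 17.3 W × 1.7 h = 29 Wh = 0.02941 kWh
LED light strip: 11.47 W × 15.3 h = 175 Wh = 0.1755 kWh
3D printer: 272 W × 7.67 h = 2,086 Wh = 2.086 kWh
Total energy = 0.4598 + 0.2981 + 0.02941 + 0.1755 + 2.086 = 3.049 kWh
Cost = 3.049 kWh × €0.250 = €0.76

€0.76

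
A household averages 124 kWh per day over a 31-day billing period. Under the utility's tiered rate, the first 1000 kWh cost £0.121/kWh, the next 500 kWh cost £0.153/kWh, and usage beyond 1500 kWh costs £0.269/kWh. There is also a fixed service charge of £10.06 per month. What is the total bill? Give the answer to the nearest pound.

Usage = 124 kWh/day × 31 days = 3844 kWh
First 1000 kWh × £0.121 = £121.00
Next 500 kWh × £0.153 = £76.50
Remaining 2344 kWh × £0.269 = £630.54
Energy charge = £828.04; + service £10.06 = £838.10 ≈ £838

£838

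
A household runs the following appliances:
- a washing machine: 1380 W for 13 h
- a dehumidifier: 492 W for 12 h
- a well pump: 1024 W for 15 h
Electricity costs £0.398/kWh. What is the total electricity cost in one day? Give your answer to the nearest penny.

washing machine: 1380 W × 13 h = 17,940 Wh = 17.94 kWh
dehumidifier: 492 W × 12 h = 5,904 Wh = 5.904 kWh
well pump: 1024 W × 15 h = 15,360 Wh = 15.36 kWh
Total energy = 17.94 + 5.904 + 15.36 = 39.2 kWh
Cost = 39.2 kWh × £0.398 = £15.60

£15.60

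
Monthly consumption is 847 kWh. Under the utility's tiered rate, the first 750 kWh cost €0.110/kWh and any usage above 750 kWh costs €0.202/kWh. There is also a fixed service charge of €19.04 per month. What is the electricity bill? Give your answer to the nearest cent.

First 750 kWh × €0.110 = €82.50
Remaining 97 kWh × €0.202 = €19.59
Energy charge = €102.09; + service €19.04 = €121.13

€121.13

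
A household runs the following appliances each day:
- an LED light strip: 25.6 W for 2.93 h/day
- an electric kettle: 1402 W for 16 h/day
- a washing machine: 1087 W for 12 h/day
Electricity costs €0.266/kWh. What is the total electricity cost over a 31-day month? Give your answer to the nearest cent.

€293.15

LED light strip: 25.6 W × 2.93 h × 31 d = 2,325 Wh = 2.325 kWh
electric kettle: 1402 W × 16 h × 31 d = 695,392 Wh = 695.4 kWh
washing machine: 1087 W × 12 h × 31 d = 404,364 Wh = 404.4 kWh
Total energy = 2.325 + 695.4 + 404.4 = 1,102 kWh
Cost = 1,102 kWh × €0.266 = €293.15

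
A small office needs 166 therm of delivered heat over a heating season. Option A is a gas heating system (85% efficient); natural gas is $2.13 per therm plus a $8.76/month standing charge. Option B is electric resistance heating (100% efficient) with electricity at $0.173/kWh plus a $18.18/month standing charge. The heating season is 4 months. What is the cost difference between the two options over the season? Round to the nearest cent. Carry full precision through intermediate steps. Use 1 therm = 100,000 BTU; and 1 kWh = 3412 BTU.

$463.38

Heat load = 166 therm × 100,000 = 16,600,000 BTU
Gas: input = 16,600,000 / 0.85 = 19,529,412 BTU = 195.3 therm → 195.3 × $2.13 = $415.98; + 4 × $8.76 standing = $451.02
Electric: 16,600,000 BTU / 3412 = 4,865 kWh → × $0.173 = $841.68; + 4 × $18.18 standing = $914.40
Difference = |$451.02 − $914.40| = $463.38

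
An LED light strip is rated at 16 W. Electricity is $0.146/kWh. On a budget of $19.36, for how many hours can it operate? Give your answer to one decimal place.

Energy budget = $19.36 / $0.146 per kWh = 132.6 kWh = 132,603 Wh
Runtime = 132,603 Wh / 16 W = 8,288 h

8287.7 h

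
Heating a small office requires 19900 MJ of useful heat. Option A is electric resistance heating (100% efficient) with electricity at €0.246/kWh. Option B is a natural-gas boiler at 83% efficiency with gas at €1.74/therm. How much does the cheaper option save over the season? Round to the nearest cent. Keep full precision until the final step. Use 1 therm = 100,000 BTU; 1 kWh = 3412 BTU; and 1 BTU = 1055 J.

Heat load = 19900 MJ = 19,900,000,000 J / 1055 = 18,862,559 BTU
Gas: input = 18,862,559 / 0.83 = 22,725,975 BTU = 227.3 therm → 227.3 × €1.74 = €395.43
Electric: 18,862,559 BTU / 3412 = 5,528 kWh → × €0.246 = €1,359.96
Difference = |€395.43 − €1,359.96| = €964.53

€964.53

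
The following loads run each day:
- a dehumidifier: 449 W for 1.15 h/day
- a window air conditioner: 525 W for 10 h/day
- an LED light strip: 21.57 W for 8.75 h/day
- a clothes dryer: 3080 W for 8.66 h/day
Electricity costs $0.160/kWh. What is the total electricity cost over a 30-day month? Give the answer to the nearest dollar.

$157

dehumidifier: 449 W × 1.15 h × 30 d = 15,490 Wh = 15.49 kWh
window air conditioner: 525 W × 10 h × 30 d = 157,500 Wh = 157.5 kWh
LED light strip: 21.57 W × 8.75 h × 30 d = 5,662 Wh = 5.662 kWh
clothes dryer: 3080 W × 8.66 h × 30 d = 800,184 Wh = 800.2 kWh
Total energy = 15.49 + 157.5 + 5.662 + 800.2 = 978.8 kWh
Cost = 978.8 kWh × $0.160 = $156.61 ≈ $157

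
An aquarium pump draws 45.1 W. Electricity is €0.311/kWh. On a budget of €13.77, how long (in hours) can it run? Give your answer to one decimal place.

981.7 h

Energy budget = €13.77 / €0.311 per kWh = 44.28 kWh = 44,277 Wh
Runtime = 44,277 Wh / 45.1 W = 981.7 h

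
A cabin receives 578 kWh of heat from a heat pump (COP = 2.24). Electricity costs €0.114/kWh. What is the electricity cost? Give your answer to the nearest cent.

Electrical input = 578 kWh / 2.24 = 258 kWh
Cost = 258 × €0.114/kWh = €29.42

€29.42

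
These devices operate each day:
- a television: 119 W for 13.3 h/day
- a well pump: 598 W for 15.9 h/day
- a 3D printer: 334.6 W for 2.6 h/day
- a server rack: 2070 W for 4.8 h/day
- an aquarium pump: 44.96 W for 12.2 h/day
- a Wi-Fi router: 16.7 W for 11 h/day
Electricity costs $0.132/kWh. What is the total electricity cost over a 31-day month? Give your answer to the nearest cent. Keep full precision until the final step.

television: 119 W × 13.3 h × 31 d = 49,064 Wh = 49.06 kWh
well pump: 598 W × 15.9 h × 31 d = 294,754 Wh = 294.8 kWh
3D printer: 334.6 W × 2.6 h × 31 d = 26,969 Wh = 26.97 kWh
server rack: 2070 W × 4.8 h × 31 d = 308,016 Wh = 308 kWh
aquarium pump: 44.96 W × 12.2 h × 31 d = 17,004 Wh = 17 kWh
Wi-Fi router: 16.7 W × 11 h × 31 d = 5,695 Wh = 5.695 kWh
Total energy = 49.06 + 294.8 + 26.97 + 308 + 17 + 5.695 = 701.5 kWh
Cost = 701.5 kWh × $0.132 = $92.60

$92.60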